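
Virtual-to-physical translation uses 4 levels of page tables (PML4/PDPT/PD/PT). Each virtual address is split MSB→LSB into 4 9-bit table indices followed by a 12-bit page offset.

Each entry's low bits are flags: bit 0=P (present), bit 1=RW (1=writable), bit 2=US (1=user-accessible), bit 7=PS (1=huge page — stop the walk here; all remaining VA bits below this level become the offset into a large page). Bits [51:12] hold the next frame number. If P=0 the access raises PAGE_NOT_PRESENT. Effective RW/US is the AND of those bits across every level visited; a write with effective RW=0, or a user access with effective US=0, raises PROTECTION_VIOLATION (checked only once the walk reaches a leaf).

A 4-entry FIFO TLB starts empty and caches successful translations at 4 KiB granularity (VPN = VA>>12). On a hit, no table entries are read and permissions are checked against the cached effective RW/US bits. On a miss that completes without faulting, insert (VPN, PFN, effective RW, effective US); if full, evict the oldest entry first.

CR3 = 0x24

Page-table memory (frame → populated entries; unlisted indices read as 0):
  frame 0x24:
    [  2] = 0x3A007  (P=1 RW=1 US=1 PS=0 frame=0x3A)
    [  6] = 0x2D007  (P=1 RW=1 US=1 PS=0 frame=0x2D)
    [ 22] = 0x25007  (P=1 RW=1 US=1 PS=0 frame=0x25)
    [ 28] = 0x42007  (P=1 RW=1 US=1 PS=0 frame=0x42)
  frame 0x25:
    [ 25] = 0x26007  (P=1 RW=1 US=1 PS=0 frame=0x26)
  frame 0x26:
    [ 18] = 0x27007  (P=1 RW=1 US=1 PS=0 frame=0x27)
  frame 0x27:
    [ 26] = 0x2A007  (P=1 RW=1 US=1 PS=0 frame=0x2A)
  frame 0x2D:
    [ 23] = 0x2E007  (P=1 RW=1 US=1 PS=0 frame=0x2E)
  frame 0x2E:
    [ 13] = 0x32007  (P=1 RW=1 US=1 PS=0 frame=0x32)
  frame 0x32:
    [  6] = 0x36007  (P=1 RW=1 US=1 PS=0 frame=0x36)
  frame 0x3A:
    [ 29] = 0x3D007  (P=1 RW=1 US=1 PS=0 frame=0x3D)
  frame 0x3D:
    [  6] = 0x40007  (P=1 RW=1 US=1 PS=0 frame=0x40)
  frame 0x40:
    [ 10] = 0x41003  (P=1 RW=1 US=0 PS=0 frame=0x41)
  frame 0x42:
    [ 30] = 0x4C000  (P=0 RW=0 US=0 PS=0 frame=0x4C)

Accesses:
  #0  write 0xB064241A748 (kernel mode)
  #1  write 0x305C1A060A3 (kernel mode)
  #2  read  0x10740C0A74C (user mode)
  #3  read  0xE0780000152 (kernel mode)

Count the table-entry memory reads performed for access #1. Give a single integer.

Walk each access:
#0 VA=0xB064241A748 (w,kernel):
  L0: frame=0x24 idx=22 entry=0x25007 [P=1 RW=1 US=1 PS=0]
  L1: frame=0x25 idx=25 entry=0x26007 [P=1 RW=1 US=1 PS=0]
  L2: frame=0x26 idx=18 entry=0x27007 [P=1 RW=1 US=1 PS=0]
  L3: frame=0x27 idx=26 entry=0x2A007 [P=1 RW=1 US=1 PS=0]
  ✓ 0x2A748  — 4 lookups
#1 VA=0x305C1A060A3 (w,kernel):
  L0: frame=0x24 idx=6 entry=0x2D007 [P=1 RW=1 US=1 PS=0]
  L1: frame=0x2D idx=23 entry=0x2E007 [P=1 RW=1 US=1 PS=0]
  L2: frame=0x2E idx=13 entry=0x32007 [P=1 RW=1 US=1 PS=0]
  L3: frame=0x32 idx=6 entry=0x36007 [P=1 RW=1 US=1 PS=0]
  ✓ 0x360A3  — 4 lookups
#2 VA=0x10740C0A74C (r,user):
  L0: frame=0x24 idx=2 entry=0x3A007 [P=1 RW=1 US=1 PS=0]
  L1: frame=0x3A idx=29 entry=0x3D007 [P=1 RW=1 US=1 PS=0]
  L2: frame=0x3D idx=6 entry=0x40007 [P=1 RW=1 US=1 PS=0]
  L3: frame=0x40 idx=10 entry=0x41003 [P=1 RW=1 US=0 PS=0]
  ⇒ fault: PROTECTION_VIOLATION  — 4 lookups
#3 VA=0xE0780000152 (r,kernel):
  L0: frame=0x24 idx=28 entry=0x42007 [P=1 RW=1 US=1 PS=0]
  L1: frame=0x42 idx=30 entry=0x4C000 [P=0 RW=0 US=0 PS=0]
  ⇒ fault: PAGE_NOT_PRESENT  — 2 lookups

Entries read for #1: 4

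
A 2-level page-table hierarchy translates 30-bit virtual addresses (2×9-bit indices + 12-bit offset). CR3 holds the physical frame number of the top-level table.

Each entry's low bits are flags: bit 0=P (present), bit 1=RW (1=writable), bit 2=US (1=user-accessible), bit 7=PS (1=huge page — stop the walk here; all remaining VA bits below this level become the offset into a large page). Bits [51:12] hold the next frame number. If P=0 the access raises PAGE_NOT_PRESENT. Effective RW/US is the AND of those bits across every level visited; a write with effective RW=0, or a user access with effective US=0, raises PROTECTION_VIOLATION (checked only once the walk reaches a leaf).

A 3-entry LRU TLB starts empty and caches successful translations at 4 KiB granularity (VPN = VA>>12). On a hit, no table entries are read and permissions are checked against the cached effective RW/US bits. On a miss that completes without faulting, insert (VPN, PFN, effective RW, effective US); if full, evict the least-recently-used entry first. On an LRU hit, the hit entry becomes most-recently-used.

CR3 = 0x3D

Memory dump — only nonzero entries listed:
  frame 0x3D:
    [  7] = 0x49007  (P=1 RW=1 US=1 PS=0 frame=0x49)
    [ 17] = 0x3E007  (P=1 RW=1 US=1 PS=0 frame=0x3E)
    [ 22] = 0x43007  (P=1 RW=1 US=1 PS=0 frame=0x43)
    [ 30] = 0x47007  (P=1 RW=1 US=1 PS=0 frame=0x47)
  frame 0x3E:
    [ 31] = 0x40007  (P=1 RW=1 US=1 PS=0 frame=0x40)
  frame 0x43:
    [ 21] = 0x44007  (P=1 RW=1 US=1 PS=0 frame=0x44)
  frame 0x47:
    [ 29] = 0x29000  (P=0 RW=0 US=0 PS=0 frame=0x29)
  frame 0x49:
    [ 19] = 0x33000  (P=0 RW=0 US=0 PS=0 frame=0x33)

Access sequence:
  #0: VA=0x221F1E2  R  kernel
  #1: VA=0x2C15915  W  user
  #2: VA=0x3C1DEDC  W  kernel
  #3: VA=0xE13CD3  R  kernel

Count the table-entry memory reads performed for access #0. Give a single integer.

Trace:
#0 VA=0x221F1E2 (r,kernel):
  lvl0: tbl 0x3D, slot 17 ⇒ 0x3E007 (P1/RW1/US1/PS0)
  lvl1: tbl 0x3E, slot 31 ⇒ 0x40007 (P1/RW1/US1/PS0)
  → PA=0x401E2  (2 entries read)
#1 VA=0x2C15915 (w,user):
  lvl0: tbl 0x3D, slot 22 ⇒ 0x43007 (P1/RW1/US1/PS0)
  lvl1: tbl 0x43, slot 21 ⇒ 0x44007 (P1/RW1/US1/PS0)
  → PA=0x44915  (2 entries read)
#2 VA=0x3C1DEDC (w,kernel):
  lvl0: tbl 0x3D, slot 30 ⇒ 0x47007 (P1/RW1/US1/PS0)
  lvl1: tbl 0x47, slot 29 ⇒ 0x29000 (P0/RW0/US0/PS0)
  ⇒ fault: PAGE_NOT_PRESENT  — 2 lookups
#3 VA=0xE13CD3 (r,kernel):
  lvl0: tbl 0x3D, slot 7 ⇒ 0x49007 (P1/RW1/US1/PS0)
  lvl1: tbl 0x49, slot 19 ⇒ 0x33000 (P0/RW0/US0/PS0)
  ⇒ fault: PAGE_NOT_PRESENT  — 2 lookups

Entries read for #0: 2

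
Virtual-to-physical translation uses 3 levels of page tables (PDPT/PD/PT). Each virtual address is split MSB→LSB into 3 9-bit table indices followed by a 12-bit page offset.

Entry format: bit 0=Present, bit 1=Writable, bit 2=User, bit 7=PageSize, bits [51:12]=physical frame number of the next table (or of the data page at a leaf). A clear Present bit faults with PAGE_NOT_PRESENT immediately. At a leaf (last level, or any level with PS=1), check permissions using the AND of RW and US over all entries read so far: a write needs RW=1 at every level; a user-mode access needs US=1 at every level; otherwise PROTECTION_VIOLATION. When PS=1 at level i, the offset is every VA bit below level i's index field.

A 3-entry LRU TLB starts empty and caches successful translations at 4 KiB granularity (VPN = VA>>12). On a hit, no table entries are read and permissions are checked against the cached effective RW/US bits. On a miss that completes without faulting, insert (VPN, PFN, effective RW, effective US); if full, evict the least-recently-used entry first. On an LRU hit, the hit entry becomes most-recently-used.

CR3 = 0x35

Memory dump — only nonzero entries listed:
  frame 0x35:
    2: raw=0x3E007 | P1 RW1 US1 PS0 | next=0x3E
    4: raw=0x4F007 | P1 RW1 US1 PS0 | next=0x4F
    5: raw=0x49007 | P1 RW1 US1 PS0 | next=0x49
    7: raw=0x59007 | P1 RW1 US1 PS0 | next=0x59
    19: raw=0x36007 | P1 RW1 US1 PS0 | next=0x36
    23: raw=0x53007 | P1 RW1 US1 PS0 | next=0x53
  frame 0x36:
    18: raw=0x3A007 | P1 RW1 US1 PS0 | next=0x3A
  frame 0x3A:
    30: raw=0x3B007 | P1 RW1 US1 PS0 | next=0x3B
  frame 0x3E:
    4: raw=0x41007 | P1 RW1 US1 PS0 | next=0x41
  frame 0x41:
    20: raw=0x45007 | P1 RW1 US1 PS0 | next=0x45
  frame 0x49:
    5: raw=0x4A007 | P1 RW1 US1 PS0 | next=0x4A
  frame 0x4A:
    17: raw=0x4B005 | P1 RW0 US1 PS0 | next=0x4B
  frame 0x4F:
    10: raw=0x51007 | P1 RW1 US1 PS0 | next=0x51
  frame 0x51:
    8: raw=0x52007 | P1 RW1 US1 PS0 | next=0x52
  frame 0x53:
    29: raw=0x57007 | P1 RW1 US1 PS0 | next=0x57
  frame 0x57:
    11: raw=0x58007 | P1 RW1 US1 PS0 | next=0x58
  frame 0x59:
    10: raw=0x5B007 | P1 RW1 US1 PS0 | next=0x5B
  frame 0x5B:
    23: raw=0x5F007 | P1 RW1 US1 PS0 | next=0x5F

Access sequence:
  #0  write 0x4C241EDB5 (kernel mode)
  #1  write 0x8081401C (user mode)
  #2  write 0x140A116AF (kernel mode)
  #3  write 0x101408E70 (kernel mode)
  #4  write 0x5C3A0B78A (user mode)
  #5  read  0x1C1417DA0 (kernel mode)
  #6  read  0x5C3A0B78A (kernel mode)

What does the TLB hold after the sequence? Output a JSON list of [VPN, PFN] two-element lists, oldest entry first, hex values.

Per-access translation:
#0 VA=0x4C241EDB5 (w,kernel):
  L0 @0x35[19] → 0x36007  P=1,RW=1,US=1,PS=0
  L1 @0x36[18] → 0x3A007  P=1,RW=1,US=1,PS=0
  L2 @0x3A[30] → 0x3B007  P=1,RW=1,US=1,PS=0
  ⇒ phys 0x3BDB5  [3 reads]
#1 VA=0x8081401C (w,user):
  L0 @0x35[2] → 0x3E007  P=1,RW=1,US=1,PS=0
  L1 @0x3E[4] → 0x41007  P=1,RW=1,US=1,PS=0
  L2 @0x41[20] → 0x45007  P=1,RW=1,US=1,PS=0
  ⇒ phys 0x4501C  [3 reads]
#2 VA=0x140A116AF (w,kernel):
  L0 @0x35[5] → 0x49007  P=1,RW=1,US=1,PS=0
  L1 @0x49[5] → 0x4A007  P=1,RW=1,US=1,PS=0
  L2 @0x4A[17] → 0x4B005  P=1,RW=0,US=1,PS=0
  ✗ PROTECTION_VIOLATION  [3 reads]
#3 VA=0x101408E70 (w,kernel):
  L0 @0x35[4] → 0x4F007  P=1,RW=1,US=1,PS=0
  L1 @0x4F[10] → 0x51007  P=1,RW=1,US=1,PS=0
  L2 @0x51[8] → 0x52007  P=1,RW=1,US=1,PS=0
  ⇒ phys 0x52E70  [3 reads]
#4 VA=0x5C3A0B78A (w,user):
  L0 @0x35[23] → 0x53007  P=1,RW=1,US=1,PS=0
  L1 @0x53[29] → 0x57007  P=1,RW=1,US=1,PS=0
  L2 @0x57[11] → 0x58007  P=1,RW=1,US=1,PS=0
  ⇒ phys 0x5878A  [3 reads]
#5 VA=0x1C1417DA0 (r,kernel):
  L0 @0x35[7] → 0x59007  P=1,RW=1,US=1,PS=0
  L1 @0x59[10] → 0x5B007  P=1,RW=1,US=1,PS=0
  L2 @0x5B[23] → 0x5F007  P=1,RW=1,US=1,PS=0
  ⇒ phys 0x5FDA0  [3 reads]
#6 VA=0x5C3A0B78A (r,kernel):
  TLB hit vpn=0x5C3A0B → PA=0x5878A

TLB: [["0x101408", "0x52"], ["0x1C1417", "0x5F"], ["0x5C3A0B", "0x58"]]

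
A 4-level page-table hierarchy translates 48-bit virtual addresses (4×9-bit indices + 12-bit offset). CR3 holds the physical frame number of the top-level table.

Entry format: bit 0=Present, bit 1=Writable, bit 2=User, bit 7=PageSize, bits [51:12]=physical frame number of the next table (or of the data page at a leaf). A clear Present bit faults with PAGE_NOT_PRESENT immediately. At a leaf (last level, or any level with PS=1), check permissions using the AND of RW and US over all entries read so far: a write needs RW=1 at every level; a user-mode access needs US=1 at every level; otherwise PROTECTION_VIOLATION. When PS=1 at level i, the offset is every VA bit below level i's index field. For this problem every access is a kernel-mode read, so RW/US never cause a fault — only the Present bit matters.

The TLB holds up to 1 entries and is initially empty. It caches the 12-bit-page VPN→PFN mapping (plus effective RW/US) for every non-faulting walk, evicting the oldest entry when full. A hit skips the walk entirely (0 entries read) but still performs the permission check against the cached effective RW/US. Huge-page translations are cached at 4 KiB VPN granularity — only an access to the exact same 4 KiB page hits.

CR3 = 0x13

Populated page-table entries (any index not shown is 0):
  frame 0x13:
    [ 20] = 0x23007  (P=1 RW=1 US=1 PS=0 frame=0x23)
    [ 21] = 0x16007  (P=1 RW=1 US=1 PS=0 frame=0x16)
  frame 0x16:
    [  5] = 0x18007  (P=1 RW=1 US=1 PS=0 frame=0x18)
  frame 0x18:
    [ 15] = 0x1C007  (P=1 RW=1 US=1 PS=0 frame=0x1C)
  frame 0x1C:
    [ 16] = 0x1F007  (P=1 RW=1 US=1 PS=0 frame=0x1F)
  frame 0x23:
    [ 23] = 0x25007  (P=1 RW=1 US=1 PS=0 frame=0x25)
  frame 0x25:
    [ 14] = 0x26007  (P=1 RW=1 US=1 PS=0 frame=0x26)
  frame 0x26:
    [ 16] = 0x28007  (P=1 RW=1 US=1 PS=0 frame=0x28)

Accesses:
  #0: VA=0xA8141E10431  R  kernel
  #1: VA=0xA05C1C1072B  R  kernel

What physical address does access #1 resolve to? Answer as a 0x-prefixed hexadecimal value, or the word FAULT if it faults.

Trace:
#0 VA=0xA8141E10431 (r,kernel):
  L0 @0x13[21] → 0x16007  P=1,RW=1,US=1,PS=0
  L1 @0x16[5] → 0x18007  P=1,RW=1,US=1,PS=0
  L2 @0x18[15] → 0x1C007  P=1,RW=1,US=1,PS=0
  L3 @0x1C[16] → 0x1F007  P=1,RW=1,US=1,PS=0
  → PA=0x1F431  (4 entries read)
#1 VA=0xA05C1C1072B (r,kernel):
  L0 @0x13[20] → 0x23007  P=1,RW=1,US=1,PS=0
  L1 @0x23[23] → 0x25007  P=1,RW=1,US=1,PS=0
  L2 @0x25[14] → 0x26007  P=1,RW=1,US=1,PS=0
  L3 @0x26[16] → 0x28007  P=1,RW=1,US=1,PS=0
  → PA=0x2872B  (4 entries read)

Access #1 PA: 0x2872B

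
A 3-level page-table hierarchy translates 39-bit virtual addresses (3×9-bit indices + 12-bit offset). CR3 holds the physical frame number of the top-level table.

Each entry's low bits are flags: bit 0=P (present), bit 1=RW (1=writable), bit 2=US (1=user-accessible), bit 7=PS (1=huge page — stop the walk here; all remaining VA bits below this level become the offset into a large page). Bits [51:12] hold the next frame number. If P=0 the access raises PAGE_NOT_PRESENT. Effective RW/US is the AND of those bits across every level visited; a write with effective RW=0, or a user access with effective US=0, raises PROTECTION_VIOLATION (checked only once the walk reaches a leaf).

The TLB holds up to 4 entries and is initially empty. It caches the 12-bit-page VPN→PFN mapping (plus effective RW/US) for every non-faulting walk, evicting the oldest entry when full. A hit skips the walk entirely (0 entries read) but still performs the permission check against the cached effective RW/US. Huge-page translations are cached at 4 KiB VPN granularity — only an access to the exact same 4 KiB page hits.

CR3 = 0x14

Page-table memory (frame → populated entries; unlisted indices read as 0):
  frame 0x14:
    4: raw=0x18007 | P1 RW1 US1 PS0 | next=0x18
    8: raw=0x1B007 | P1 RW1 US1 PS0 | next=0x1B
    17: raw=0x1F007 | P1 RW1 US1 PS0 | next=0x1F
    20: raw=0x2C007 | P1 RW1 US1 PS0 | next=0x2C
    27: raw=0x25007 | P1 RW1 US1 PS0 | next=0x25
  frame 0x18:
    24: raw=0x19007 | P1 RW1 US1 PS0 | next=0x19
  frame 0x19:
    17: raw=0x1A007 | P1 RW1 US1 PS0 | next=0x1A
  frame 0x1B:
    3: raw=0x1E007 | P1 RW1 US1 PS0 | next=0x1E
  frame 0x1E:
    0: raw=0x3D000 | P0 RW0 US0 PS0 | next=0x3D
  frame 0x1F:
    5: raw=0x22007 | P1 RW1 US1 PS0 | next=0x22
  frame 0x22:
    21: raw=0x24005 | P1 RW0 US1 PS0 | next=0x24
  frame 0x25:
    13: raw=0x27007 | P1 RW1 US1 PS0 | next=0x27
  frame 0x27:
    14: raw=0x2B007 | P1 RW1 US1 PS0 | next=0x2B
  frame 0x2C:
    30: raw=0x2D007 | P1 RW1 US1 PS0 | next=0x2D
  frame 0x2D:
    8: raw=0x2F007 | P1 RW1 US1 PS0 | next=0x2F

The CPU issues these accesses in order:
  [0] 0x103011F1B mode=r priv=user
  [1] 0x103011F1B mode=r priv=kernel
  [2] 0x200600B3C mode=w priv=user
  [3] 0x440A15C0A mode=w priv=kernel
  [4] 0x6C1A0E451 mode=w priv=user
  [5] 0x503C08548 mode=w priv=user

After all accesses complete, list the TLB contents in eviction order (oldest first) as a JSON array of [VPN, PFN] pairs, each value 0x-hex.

Per-access translation:
#0 VA=0x103011F1B (r,user):
  L0 @0x14[4] → 0x18007  P=1,RW=1,US=1,PS=0
  L1 @0x18[24] → 0x19007  P=1,RW=1,US=1,PS=0
  L2 @0x19[17] → 0x1A007  P=1,RW=1,US=1,PS=0
  → PA=0x1AF1B  (3 entries read)
#1 VA=0x103011F1B (r,kernel):
  TLB hit vpn=0x103011 → PA=0x1AF1B
#2 VA=0x200600B3C (w,user):
  L0 @0x14[8] → 0x1B007  P=1,RW=1,US=1,PS=0
  L1 @0x1B[3] → 0x1E007  P=1,RW=1,US=1,PS=0
  L2 @0x1E[0] → 0x3D000  P=0,RW=0,US=0,PS=0
  ✗ PAGE_NOT_PRESENT  [3 reads]
#3 VA=0x440A15C0A (w,kernel):
  L0 @0x14[17] → 0x1F007  P=1,RW=1,US=1,PS=0
  L1 @0x1F[5] → 0x22007  P=1,RW=1,US=1,PS=0
  L2 @0x22[21] → 0x24005  P=1,RW=0,US=1,PS=0
  ✗ PROTECTION_VIOLATION  [3 reads]
#4 VA=0x6C1A0E451 (w,user):
  L0 @0x14[27] → 0x25007  P=1,RW=1,US=1,PS=0
  L1 @0x25[13] → 0x27007  P=1,RW=1,US=1,PS=0
  L2 @0x27[14] → 0x2B007  P=1,RW=1,US=1,PS=0
  → PA=0x2B451  (3 entries read)
#5 VA=0x503C08548 (w,user):
  L0 @0x14[20] → 0x2C007  P=1,RW=1,US=1,PS=0
  L1 @0x2C[30] → 0x2D007  P=1,RW=1,US=1,PS=0
  L2 @0x2D[8] → 0x2F007  P=1,RW=1,US=1,PS=0
  → PA=0x2F548  (3 entries read)

TLB: [["0x103011", "0x1A"], ["0x6C1A0E", "0x2B"], ["0x503C08", "0x2F"]]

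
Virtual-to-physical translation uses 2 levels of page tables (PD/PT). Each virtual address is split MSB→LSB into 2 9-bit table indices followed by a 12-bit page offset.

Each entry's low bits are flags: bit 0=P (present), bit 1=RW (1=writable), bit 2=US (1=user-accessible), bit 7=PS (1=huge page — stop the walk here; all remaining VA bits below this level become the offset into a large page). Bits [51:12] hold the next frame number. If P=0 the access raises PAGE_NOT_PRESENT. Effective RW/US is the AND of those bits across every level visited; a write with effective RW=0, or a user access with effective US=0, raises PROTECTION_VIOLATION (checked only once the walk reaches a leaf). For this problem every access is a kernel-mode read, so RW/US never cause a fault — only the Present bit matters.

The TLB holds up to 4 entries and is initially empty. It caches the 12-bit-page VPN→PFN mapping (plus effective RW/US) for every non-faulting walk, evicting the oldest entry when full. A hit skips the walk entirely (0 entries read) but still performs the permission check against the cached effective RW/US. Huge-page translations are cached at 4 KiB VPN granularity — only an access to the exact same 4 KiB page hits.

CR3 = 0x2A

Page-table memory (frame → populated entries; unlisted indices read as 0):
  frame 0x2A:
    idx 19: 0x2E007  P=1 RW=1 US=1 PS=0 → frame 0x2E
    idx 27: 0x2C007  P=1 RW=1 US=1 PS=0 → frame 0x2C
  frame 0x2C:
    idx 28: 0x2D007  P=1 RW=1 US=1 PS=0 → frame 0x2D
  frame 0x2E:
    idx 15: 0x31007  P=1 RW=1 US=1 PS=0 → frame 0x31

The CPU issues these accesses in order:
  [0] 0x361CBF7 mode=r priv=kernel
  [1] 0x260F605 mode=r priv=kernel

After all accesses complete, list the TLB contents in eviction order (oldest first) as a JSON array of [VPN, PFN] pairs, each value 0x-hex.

Per-access translation:
#0 VA=0x361CBF7 (r,kernel):
  L0: frame=0x2A idx=27 entry=0x2C007 [P=1 RW=1 US=1 PS=0]
  L1: frame=0x2C idx=28 entry=0x2D007 [P=1 RW=1 US=1 PS=0]
  ⇒ phys 0x2DBF7  [2 reads]
#1 VA=0x260F605 (r,kernel):
  L0: frame=0x2A idx=19 entry=0x2E007 [P=1 RW=1 US=1 PS=0]
  L1: frame=0x2E idx=15 entry=0x31007 [P=1 RW=1 US=1 PS=0]
  ⇒ phys 0x31605  [2 reads]

TLB: [["0x361C", "0x2D"], ["0x260F", "0x31"]]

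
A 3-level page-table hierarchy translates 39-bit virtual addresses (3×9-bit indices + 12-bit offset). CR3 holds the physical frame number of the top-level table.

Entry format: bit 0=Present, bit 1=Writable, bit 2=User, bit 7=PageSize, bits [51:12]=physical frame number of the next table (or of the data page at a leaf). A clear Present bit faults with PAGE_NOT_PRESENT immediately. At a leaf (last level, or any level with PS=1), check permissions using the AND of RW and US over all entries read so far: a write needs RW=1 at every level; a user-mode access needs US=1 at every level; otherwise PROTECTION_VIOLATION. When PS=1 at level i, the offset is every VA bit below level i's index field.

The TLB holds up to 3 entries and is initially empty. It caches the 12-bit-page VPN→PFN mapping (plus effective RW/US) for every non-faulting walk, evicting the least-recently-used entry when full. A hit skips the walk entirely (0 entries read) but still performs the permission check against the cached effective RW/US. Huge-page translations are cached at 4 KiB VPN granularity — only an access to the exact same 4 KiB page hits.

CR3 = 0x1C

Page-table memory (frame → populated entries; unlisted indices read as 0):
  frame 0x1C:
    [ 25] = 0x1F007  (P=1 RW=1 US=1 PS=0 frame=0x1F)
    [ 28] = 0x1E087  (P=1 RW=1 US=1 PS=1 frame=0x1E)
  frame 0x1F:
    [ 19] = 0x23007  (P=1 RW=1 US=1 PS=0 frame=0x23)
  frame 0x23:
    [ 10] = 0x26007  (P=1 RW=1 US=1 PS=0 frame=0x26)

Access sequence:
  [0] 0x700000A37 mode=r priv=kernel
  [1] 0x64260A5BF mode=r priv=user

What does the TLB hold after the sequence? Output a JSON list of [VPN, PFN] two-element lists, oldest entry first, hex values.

Walk each access:
#0 VA=0x700000A37 (r,kernel):
  L0: frame=0x1C idx=28 entry=0x1E087 [P=1 RW=1 US=1 PS=1]
  ⇒ phys 0x1EA37 (huge @L0)  [1 reads]
#1 VA=0x64260A5BF (r,user):
  L0: frame=0x1C idx=25 entry=0x1F007 [P=1 RW=1 US=1 PS=0]
  L1: frame=0x1F idx=19 entry=0x23007 [P=1 RW=1 US=1 PS=0]
  L2: frame=0x23 idx=10 entry=0x26007 [P=1 RW=1 US=1 PS=0]
  ⇒ phys 0x265BF  [3 reads]

TLB: [["0x700000", "0x1E"], ["0x64260A", "0x26"]]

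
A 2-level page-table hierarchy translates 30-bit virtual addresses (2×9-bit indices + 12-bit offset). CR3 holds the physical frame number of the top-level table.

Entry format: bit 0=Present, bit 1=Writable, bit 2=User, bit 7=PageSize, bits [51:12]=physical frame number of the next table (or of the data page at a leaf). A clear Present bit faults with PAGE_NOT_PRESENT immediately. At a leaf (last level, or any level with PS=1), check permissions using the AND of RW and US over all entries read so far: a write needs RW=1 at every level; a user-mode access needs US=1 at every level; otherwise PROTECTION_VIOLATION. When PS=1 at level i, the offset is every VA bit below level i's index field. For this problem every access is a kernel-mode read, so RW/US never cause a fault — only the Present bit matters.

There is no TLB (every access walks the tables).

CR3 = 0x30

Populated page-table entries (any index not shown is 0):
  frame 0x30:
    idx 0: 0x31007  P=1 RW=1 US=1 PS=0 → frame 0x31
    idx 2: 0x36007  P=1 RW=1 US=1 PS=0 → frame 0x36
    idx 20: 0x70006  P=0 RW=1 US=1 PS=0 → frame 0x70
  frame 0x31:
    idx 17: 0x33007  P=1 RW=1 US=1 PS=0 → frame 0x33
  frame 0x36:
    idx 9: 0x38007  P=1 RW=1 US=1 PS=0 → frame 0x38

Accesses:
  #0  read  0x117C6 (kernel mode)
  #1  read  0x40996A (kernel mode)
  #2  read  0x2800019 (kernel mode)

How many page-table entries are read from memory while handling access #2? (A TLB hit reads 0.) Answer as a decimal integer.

Walk each access:
#0 VA=0x117C6 (r,kernel):
  [0] read 0x30 idx=0: raw=0x31007 flags P=1 W=1 U=1 S=0
  [1] read 0x31 idx=17: raw=0x33007 flags P=1 W=1 U=1 S=0
  → PA=0x337C6  (2 entries read)
#1 VA=0x40996A (r,kernel):
  [0] read 0x30 idx=2: raw=0x36007 flags P=1 W=1 U=1 S=0
  [1] read 0x36 idx=9: raw=0x38007 flags P=1 W=1 U=1 S=0
  → PA=0x3896A  (2 entries read)
#2 VA=0x2800019 (r,kernel):
  [0] read 0x30 idx=20: raw=0x70006 flags P=0 W=1 U=1 S=0
  ⇒ fault: PAGE_NOT_PRESENT  — 1 lookups

Entries read for #2: 1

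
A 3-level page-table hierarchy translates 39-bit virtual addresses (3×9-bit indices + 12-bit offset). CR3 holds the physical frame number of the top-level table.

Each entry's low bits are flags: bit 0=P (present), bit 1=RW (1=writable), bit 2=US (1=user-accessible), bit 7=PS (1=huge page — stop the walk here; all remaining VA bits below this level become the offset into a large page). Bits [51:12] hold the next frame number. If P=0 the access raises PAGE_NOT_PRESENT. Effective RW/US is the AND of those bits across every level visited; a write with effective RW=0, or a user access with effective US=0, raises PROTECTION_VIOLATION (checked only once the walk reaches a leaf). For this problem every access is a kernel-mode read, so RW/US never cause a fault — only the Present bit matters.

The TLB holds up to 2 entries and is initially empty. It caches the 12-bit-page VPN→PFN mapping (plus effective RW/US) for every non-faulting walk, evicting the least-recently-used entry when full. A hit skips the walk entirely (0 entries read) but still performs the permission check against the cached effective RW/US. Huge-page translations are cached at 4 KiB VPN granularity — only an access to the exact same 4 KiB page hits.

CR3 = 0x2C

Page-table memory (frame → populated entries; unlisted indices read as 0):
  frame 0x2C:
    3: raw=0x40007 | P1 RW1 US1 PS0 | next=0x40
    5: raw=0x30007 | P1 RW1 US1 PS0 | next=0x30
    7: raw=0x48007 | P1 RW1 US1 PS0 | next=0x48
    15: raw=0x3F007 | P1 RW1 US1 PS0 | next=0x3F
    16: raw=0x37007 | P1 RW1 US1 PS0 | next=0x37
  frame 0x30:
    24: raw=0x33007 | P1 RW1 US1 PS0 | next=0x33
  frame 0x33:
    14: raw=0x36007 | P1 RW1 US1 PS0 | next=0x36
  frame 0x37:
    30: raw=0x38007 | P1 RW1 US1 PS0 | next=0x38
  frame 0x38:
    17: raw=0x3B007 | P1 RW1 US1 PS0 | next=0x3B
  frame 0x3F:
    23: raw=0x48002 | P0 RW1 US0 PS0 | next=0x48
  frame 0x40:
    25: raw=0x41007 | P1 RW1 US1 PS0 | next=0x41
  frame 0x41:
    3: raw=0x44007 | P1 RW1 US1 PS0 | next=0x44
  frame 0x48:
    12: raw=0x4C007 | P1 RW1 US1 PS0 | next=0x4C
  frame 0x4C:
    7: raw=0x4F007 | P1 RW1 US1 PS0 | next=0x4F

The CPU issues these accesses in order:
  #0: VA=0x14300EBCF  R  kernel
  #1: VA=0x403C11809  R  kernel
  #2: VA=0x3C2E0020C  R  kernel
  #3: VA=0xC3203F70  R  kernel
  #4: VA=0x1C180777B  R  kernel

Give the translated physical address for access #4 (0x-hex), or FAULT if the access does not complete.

Trace:
#0 VA=0x14300EBCF (r,kernel):
  [0] read 0x2C idx=5: raw=0x30007 flags P=1 W=1 U=1 S=0
  [1] read 0x30 idx=24: raw=0x33007 flags P=1 W=1 U=1 S=0
  [2] read 0x33 idx=14: raw=0x36007 flags P=1 W=1 U=1 S=0
  → PA=0x36BCF  (3 entries read)
#1 VA=0x403C11809 (r,kernel):
  [0] read 0x2C idx=16: raw=0x37007 flags P=1 W=1 U=1 S=0
  [1] read 0x37 idx=30: raw=0x38007 flags P=1 W=1 U=1 S=0
  [2] read 0x38 idx=17: raw=0x3B007 flags P=1 W=1 U=1 S=0
  → PA=0x3B809  (3 entries read)
#2 VA=0x3C2E0020C (r,kernel):
  [0] read 0x2C idx=15: raw=0x3F007 flags P=1 W=1 U=1 S=0
  [1] read 0x3F idx=23: raw=0x48002 flags P=0 W=1 U=0 S=0
  ✗ PAGE_NOT_PRESENT  [2 reads]
#3 VA=0xC3203F70 (r,kernel):
  [0] read 0x2C idx=3: raw=0x40007 flags P=1 W=1 U=1 S=0
  [1] read 0x40 idx=25: raw=0x41007 flags P=1 W=1 U=1 S=0
  [2] read 0x41 idx=3: raw=0x44007 flags P=1 W=1 U=1 S=0
  → PA=0x44F70  (3 entries read)
#4 VA=0x1C180777B (r,kernel):
  [0] read 0x2C idx=7: raw=0x48007 flags P=1 W=1 U=1 S=0
  [1] read 0x48 idx=12: raw=0x4C007 flags P=1 W=1 U=1 S=0
  [2] read 0x4C idx=7: raw=0x4F007 flags P=1 W=1 U=1 S=0
  → PA=0x4F77B  (3 entries read)

Access #4 PA: 0x4F77B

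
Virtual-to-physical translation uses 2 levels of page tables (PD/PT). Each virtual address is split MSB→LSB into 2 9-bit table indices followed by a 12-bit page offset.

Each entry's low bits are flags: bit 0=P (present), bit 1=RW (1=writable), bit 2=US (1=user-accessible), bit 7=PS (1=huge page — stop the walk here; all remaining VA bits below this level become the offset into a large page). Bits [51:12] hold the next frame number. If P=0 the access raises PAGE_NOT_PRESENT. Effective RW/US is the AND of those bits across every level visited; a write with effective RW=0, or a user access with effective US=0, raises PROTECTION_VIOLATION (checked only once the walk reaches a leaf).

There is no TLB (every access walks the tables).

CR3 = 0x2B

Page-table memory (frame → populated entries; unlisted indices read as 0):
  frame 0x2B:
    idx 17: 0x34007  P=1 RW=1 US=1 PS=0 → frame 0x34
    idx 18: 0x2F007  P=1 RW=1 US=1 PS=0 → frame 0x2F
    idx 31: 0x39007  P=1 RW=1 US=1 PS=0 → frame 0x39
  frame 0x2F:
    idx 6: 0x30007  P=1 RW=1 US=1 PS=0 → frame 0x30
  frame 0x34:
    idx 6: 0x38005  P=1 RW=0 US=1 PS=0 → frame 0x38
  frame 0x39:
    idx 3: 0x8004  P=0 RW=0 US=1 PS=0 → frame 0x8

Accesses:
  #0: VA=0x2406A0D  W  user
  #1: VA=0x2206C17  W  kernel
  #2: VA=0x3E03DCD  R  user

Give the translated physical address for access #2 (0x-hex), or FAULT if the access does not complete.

Walk each access:
#0 VA=0x2406A0D (w,user):
  [0] read 0x2B idx=18: raw=0x2F007 flags P=1 W=1 U=1 S=0
  [1] read 0x2F idx=6: raw=0x30007 flags P=1 W=1 U=1 S=0
  ⇒ phys 0x30A0D  [2 reads]
#1 VA=0x2206C17 (w,kernel):
  [0] read 0x2B idx=17: raw=0x34007 flags P=1 W=1 U=1 S=0
  [1] read 0x34 idx=6: raw=0x38005 flags P=1 W=0 U=1 S=0
  ⇒ fault: PROTECTION_VIOLATION  — 2 lookups
#2 VA=0x3E03DCD (r,user):
  [0] read 0x2B idx=31: raw=0x39007 flags P=1 W=1 U=1 S=0
  [1] read 0x39 idx=3: raw=0x8004 flags P=0 W=0 U=1 S=0
  ⇒ fault: PAGE_NOT_PRESENT  — 2 lookups

Access #2 PA: FAULT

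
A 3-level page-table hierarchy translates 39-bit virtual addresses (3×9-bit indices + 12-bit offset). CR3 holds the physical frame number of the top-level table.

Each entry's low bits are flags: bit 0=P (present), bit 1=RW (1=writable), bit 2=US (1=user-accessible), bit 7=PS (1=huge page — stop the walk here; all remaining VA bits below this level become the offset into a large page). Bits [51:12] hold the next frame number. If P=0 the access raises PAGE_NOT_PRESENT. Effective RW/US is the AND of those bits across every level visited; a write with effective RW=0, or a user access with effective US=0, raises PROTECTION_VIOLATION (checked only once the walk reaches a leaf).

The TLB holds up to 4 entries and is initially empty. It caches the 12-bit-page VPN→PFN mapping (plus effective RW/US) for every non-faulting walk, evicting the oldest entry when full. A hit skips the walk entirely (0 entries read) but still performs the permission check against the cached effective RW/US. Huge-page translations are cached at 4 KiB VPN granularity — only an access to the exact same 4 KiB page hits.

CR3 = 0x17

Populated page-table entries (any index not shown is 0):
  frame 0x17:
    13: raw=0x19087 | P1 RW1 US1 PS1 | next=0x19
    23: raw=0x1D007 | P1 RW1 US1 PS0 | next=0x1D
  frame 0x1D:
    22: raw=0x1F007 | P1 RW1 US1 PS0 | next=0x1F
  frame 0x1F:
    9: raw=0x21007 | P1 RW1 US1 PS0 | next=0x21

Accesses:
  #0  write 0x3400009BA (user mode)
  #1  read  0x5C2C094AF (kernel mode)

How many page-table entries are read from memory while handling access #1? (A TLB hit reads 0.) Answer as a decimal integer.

Per-access translation:
#0 VA=0x3400009BA (w,user):
  L0 @0x17[13] → 0x19087  P=1,RW=1,US=1,PS=1
  ✓ 0x199BA (huge @L0)  — 1 lookups
#1 VA=0x5C2C094AF (r,kernel):
  L0 @0x17[23] → 0x1D007  P=1,RW=1,US=1,PS=0
  L1 @0x1D[22] → 0x1F007  P=1,RW=1,US=1,PS=0
  L2 @0x1F[9] → 0x21007  P=1,RW=1,US=1,PS=0
  ✓ 0x214AF  — 3 lookups

Entries read for #1: 3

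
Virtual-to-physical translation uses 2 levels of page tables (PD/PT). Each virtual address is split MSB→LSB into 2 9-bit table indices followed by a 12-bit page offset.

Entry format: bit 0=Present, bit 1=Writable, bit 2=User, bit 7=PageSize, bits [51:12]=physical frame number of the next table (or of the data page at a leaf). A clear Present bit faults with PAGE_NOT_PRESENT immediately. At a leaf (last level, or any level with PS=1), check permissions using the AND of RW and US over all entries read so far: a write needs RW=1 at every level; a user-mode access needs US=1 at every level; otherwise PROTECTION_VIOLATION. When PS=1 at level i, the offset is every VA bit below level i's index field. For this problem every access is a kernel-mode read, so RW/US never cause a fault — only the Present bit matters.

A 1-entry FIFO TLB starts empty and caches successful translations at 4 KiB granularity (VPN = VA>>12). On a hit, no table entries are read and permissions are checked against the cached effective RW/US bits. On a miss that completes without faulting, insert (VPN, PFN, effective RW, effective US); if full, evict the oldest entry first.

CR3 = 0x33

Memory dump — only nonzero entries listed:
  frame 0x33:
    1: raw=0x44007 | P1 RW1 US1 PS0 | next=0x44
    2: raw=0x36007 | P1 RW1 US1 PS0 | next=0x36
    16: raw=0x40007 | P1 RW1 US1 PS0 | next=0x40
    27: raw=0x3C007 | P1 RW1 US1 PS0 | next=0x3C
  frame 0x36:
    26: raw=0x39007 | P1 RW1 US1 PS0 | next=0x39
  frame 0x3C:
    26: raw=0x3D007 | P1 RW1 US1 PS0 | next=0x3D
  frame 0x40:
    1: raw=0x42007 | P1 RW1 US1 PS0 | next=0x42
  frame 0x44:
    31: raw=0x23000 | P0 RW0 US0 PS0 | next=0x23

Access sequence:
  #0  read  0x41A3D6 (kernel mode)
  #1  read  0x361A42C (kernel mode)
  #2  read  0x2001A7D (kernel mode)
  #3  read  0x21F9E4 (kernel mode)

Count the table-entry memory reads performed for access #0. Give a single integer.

Trace:
#0 VA=0x41A3D6 (r,kernel):
  L0: frame=0x33 idx=2 entry=0x36007 [P=1 RW=1 US=1 PS=0]
  L1: frame=0x36 idx=26 entry=0x39007 [P=1 RW=1 US=1 PS=0]
  ⇒ phys 0x393D6  [2 reads]
#1 VA=0x361A42C (r,kernel):
  L0: frame=0x33 idx=27 entry=0x3C007 [P=1 RW=1 US=1 PS=0]
  L1: frame=0x3C idx=26 entry=0x3D007 [P=1 RW=1 US=1 PS=0]
  ⇒ phys 0x3D42C  [2 reads]
#2 VA=0x2001A7D (r,kernel):
  L0: frame=0x33 idx=16 entry=0x40007 [P=1 RW=1 US=1 PS=0]
  L1: frame=0x40 idx=1 entry=0x42007 [P=1 RW=1 US=1 PS=0]
  ⇒ phys 0x42A7D  [2 reads]
#3 VA=0x21F9E4 (r,kernel):
  L0: frame=0x33 idx=1 entry=0x44007 [P=1 RW=1 US=1 PS=0]
  L1: frame=0x44 idx=31 entry=0x23000 [P=0 RW=0 US=0 PS=0]
  ⇒ fault: PAGE_NOT_PRESENT  — 2 lookups

Entries read for #0: 2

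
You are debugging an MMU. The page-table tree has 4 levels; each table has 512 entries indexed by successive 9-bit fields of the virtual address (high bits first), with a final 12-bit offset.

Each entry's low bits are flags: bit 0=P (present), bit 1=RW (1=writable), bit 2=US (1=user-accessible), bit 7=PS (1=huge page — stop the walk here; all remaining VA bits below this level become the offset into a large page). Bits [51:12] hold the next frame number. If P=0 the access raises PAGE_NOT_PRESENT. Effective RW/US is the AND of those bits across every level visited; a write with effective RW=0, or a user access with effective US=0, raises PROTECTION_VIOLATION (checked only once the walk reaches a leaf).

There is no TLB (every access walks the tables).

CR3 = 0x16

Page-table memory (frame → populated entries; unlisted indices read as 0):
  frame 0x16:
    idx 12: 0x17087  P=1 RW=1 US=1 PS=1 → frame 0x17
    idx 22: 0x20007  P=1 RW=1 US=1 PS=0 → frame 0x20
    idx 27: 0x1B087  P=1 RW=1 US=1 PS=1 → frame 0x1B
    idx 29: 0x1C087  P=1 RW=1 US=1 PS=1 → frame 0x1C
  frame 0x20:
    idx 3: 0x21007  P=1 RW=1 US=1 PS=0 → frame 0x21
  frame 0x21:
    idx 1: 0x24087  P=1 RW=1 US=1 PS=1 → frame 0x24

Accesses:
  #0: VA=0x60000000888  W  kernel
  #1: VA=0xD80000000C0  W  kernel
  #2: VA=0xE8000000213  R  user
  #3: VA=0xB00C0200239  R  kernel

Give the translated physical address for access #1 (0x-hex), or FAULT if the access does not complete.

Per-access translation:
#0 VA=0x60000000888 (w,kernel):
  L0: frame=0x16 idx=12 entry=0x17087 [P=1 RW=1 US=1 PS=1]
  → PA=0x17888 (huge @L0)  (1 entries read)
#1 VA=0xD80000000C0 (w,kernel):
  L0: frame=0x16 idx=27 entry=0x1B087 [P=1 RW=1 US=1 PS=1]
  → PA=0x1B0C0 (huge @L0)  (1 entries read)
#2 VA=0xE8000000213 (r,user):
  L0: frame=0x16 idx=29 entry=0x1C087 [P=1 RW=1 US=1 PS=1]
  → PA=0x1C213 (huge @L0)  (1 entries read)
#3 VA=0xB00C0200239 (r,kernel):
  L0: frame=0x16 idx=22 entry=0x20007 [P=1 RW=1 US=1 PS=0]
  L1: frame=0x20 idx=3 entry=0x21007 [P=1 RW=1 US=1 PS=0]
  L2: frame=0x21 idx=1 entry=0x24087 [P=1 RW=1 US=1 PS=1]
  → PA=0x24239 (huge @L2)  (3 entries read)

Access #1 PA: 0x1B0C0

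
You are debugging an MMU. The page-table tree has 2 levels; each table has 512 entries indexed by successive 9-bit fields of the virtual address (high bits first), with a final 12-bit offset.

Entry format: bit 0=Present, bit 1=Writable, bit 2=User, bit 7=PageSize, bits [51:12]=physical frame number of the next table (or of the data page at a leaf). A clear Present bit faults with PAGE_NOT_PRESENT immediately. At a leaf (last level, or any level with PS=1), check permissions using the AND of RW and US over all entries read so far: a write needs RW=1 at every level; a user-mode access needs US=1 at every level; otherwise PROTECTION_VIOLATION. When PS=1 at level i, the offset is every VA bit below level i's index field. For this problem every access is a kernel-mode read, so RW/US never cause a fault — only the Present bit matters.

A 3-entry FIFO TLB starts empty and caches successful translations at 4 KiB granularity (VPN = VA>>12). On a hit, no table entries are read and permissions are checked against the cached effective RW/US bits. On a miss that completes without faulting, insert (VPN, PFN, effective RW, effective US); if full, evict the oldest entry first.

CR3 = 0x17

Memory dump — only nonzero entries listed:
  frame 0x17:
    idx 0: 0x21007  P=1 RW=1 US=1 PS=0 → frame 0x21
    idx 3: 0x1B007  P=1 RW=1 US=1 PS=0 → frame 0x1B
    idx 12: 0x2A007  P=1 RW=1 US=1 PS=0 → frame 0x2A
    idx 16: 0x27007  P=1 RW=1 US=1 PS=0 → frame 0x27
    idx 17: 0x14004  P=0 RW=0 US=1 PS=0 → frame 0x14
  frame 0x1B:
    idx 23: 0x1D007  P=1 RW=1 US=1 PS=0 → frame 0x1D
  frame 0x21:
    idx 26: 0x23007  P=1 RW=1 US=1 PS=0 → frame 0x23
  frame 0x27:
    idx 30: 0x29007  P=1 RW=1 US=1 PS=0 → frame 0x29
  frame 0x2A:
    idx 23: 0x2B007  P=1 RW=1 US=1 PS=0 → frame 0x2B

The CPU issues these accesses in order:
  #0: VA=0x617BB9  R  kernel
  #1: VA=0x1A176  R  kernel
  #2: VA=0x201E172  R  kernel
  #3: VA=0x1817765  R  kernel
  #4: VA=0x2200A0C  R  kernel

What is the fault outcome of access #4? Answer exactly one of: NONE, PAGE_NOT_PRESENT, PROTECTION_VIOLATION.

Per-access translation:
#0 VA=0x617BB9 (r,kernel):
  L0 @0x17[3] → 0x1B007  P=1,RW=1,US=1,PS=0
  L1 @0x1B[23] → 0x1D007  P=1,RW=1,US=1,PS=0
  ⇒ phys 0x1DBB9  [2 reads]
#1 VA=0x1A176 (r,kernel):
  L0 @0x17[0] → 0x21007  P=1,RW=1,US=1,PS=0
  L1 @0x21[26] → 0x23007  P=1,RW=1,US=1,PS=0
  ⇒ phys 0x23176  [2 reads]
#2 VA=0x201E172 (r,kernel):
  L0 @0x17[16] → 0x27007  P=1,RW=1,US=1,PS=0
  L1 @0x27[30] → 0x29007  P=1,RW=1,US=1,PS=0
  ⇒ phys 0x29172  [2 reads]
#3 VA=0x1817765 (r,kernel):
  L0 @0x17[12] → 0x2A007  P=1,RW=1,US=1,PS=0
  L1 @0x2A[23] → 0x2B007  P=1,RW=1,US=1,PS=0
  ⇒ phys 0x2B765  [2 reads]
#4 VA=0x2200A0C (r,kernel):
  L0 @0x17[17] → 0x14004  P=0,RW=0,US=1,PS=0
  ✗ PAGE_NOT_PRESENT  [1 reads]

Access #4 fault: PAGE_NOT_PRESENT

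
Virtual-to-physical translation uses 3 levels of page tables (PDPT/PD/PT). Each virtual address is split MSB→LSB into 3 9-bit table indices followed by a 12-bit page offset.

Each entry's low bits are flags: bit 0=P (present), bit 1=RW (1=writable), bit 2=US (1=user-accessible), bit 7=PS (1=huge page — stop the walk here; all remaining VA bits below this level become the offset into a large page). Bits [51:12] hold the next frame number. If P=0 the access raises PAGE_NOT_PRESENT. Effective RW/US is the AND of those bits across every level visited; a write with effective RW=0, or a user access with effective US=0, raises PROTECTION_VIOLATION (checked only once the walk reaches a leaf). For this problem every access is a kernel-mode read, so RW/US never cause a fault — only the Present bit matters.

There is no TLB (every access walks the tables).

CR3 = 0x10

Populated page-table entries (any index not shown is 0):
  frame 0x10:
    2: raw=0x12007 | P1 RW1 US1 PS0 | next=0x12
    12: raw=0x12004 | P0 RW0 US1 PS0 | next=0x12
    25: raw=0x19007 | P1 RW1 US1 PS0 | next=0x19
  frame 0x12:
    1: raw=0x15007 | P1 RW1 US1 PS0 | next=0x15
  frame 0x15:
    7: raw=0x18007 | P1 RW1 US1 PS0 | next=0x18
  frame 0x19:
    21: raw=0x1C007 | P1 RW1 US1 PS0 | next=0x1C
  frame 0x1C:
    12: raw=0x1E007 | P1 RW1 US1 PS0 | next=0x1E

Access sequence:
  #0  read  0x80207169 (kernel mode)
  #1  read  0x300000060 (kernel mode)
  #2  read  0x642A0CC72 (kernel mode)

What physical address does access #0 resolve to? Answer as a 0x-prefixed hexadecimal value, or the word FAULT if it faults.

Per-access translation:
#0 VA=0x80207169 (r,kernel):
  L0 @0x10[2] → 0x12007  P=1,RW=1,US=1,PS=0
  L1 @0x12[1] → 0x15007  P=1,RW=1,US=1,PS=0
  L2 @0x15[7] → 0x18007  P=1,RW=1,US=1,PS=0
  ⇒ phys 0x18169  [3 reads]
#1 VA=0x300000060 (r,kernel):
  L0 @0x10[12] → 0x12004  P=0,RW=0,US=1,PS=0
  → PAGE_NOT_PRESENT  (1 entries read)
#2 VA=0x642A0CC72 (r,kernel):
  L0 @0x10[25] → 0x19007  P=1,RW=1,US=1,PS=0
  L1 @0x19[21] → 0x1C007  P=1,RW=1,US=1,PS=0
  L2 @0x1C[12] → 0x1E007  P=1,RW=1,US=1,PS=0
  ⇒ phys 0x1EC72  [3 reads]

Access #0 PA: 0x18169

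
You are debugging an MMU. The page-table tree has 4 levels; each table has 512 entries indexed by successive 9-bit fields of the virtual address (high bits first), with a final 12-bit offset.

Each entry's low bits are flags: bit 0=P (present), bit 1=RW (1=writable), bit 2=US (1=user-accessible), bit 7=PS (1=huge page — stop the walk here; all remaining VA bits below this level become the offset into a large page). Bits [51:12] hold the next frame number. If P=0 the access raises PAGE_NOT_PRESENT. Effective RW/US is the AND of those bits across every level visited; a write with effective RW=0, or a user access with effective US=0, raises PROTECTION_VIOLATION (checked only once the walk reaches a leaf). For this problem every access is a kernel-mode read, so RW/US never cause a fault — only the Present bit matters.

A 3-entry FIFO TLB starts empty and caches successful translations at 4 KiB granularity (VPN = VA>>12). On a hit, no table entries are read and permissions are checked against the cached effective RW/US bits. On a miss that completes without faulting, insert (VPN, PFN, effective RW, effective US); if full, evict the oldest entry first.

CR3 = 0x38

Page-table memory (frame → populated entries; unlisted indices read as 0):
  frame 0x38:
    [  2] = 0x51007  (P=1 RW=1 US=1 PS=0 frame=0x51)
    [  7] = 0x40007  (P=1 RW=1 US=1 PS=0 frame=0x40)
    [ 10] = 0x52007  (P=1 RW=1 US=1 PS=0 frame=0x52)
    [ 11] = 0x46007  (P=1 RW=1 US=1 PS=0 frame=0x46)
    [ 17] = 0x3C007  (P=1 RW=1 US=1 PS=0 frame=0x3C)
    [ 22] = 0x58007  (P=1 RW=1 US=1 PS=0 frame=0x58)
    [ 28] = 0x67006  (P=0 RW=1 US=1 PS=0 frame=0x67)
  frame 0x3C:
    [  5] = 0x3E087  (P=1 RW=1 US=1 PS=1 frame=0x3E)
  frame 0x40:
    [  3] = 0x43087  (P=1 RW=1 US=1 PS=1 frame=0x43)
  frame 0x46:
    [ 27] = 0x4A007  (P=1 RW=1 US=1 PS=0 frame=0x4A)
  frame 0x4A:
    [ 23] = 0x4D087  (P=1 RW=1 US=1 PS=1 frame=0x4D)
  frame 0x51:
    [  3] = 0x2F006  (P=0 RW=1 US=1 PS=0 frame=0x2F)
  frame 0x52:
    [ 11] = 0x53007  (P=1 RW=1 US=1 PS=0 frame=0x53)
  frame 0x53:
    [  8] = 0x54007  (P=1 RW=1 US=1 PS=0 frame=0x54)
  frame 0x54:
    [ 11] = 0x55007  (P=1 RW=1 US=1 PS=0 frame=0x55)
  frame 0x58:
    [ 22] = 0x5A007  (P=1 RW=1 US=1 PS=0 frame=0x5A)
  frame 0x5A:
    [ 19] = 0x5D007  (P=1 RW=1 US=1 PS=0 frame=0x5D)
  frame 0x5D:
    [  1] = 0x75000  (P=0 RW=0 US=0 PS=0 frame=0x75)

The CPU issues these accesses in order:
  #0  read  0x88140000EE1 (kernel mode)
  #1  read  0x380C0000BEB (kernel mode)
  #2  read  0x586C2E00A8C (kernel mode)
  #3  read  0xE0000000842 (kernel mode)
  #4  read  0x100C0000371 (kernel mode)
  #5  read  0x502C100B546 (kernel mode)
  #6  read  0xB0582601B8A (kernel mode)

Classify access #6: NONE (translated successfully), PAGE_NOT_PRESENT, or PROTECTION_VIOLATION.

Per-access translation:
#0 VA=0x88140000EE1 (r,kernel):
  [0] read 0x38 idx=17: raw=0x3C007 flags P=1 W=1 U=1 S=0
  [1] read 0x3C idx=5: raw=0x3E087 flags P=1 W=1 U=1 S=1
  ✓ 0x3EEE1 (huge @L1)  — 2 lookups
#1 VA=0x380C0000BEB (r,kernel):
  [0] read 0x38 idx=7: raw=0x40007 flags P=1 W=1 U=1 S=0
  [1] read 0x40 idx=3: raw=0x43087 flags P=1 W=1 U=1 S=1
  ✓ 0x43BEB (huge @L1)  — 2 lookups
#2 VA=0x586C2E00A8C (r,kernel):
  [0] read 0x38 idx=11: raw=0x46007 flags P=1 W=1 U=1 S=0
  [1] read 0x46 idx=27: raw=0x4A007 flags P=1 W=1 U=1 S=0
  [2] read 0x4A idx=23: raw=0x4D087 flags P=1 W=1 U=1 S=1
  ✓ 0x4DA8C (huge @L2)  — 3 lookups
#3 VA=0xE0000000842 (r,kernel):
  [0] read 0x38 idx=28: raw=0x67006 flags P=0 W=1 U=1 S=0
  ⇒ fault: PAGE_NOT_PRESENT  — 1 lookups
#4 VA=0x100C0000371 (r,kernel):
  [0] read 0x38 idx=2: raw=0x51007 flags P=1 W=1 U=1 S=0
  [1] read 0x51 idx=3: raw=0x2F006 flags P=0 W=1 U=1 S=0
  ⇒ fault: PAGE_NOT_PRESENT  — 2 lookups
#5 VA=0x502C100B546 (r,kernel):
  [0] read 0x38 idx=10: raw=0x52007 flags P=1 W=1 U=1 S=0
  [1] read 0x52 idx=11: raw=0x53007 flags P=1 W=1 U=1 S=0
  [2] read 0x53 idx=8: raw=0x54007 flags P=1 W=1 U=1 S=0
  [3] read 0x54 idx=11: raw=0x55007 flags P=1 W=1 U=1 S=0
  ✓ 0x55546  — 4 lookups
#6 VA=0xB0582601B8A (r,kernel):
  [0] read 0x38 idx=22: raw=0x58007 flags P=1 W=1 U=1 S=0
  [1] read 0x58 idx=22: raw=0x5A007 flags P=1 W=1 U=1 S=0
  [2] read 0x5A idx=19: raw=0x5D007 flags P=1 W=1 U=1 S=0
  [3] read 0x5D idx=1: raw=0x75000 flags P=0 W=0 U=0 S=0
  ⇒ fault: PAGE_NOT_PRESENT  — 4 lookups

Access #6 fault: PAGE_NOT_PRESENT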